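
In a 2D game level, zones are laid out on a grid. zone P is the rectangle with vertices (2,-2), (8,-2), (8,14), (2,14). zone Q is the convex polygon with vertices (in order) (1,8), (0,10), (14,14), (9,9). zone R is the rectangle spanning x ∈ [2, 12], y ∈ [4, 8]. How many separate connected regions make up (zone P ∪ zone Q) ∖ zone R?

2

(zone P ∪ zone Q) ∖ zone R splits into 2 disjoint pieces (area 36, area 51.9286).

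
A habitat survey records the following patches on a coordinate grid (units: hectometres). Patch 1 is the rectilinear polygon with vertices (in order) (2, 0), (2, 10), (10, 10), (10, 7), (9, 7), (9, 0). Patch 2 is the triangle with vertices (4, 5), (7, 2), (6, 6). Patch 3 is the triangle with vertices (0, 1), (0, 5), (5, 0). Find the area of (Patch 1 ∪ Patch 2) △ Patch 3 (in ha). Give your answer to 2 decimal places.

|Patch 1 ∪ Patch 2| = 73.
|(Patch 1 ∪ Patch 2) ∩ Patch 3| = 3.6.
|(Patch 1 ∪ Patch 2) △ Patch 3| = 73 + 10 − 7.2 = 75.80.

75.80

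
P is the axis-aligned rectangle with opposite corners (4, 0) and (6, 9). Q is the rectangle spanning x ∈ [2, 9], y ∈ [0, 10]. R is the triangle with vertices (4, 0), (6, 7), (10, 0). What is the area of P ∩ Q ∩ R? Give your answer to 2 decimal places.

The intersection is the polygon with vertices (6,0), (4,0), (6,7).
By the shoelace formula its area is 7.00.

7.00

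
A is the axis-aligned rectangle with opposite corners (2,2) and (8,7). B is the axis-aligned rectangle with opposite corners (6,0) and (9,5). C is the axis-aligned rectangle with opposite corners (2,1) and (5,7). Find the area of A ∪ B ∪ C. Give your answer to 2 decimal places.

By inclusion–exclusion:
Individual areas: |A| = 30, |B| = 15, |C| = 18.
|A∩B|: x∈[6,8], y∈[2,5] → 2·3 = 6.
|A∩C|: x∈[2,5], y∈[2,7] → 3·5 = 15.
|B∩C| = 0 (no overlap).
|A∩B∩C| = 0.
|A ∪ B ∪ C| = 63 − 21 + 0 = 42.00.

42.00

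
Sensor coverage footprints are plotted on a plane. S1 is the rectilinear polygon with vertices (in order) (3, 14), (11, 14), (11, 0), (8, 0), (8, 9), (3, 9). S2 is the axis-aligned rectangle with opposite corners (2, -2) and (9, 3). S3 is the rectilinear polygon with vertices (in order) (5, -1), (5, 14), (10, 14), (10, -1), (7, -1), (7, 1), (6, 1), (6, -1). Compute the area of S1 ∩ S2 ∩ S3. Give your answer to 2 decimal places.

3.00

The intersection is the polygon with vertices (8,3), (9,3), (9,0), (8,0).
By the shoelace formula its area is 3.00.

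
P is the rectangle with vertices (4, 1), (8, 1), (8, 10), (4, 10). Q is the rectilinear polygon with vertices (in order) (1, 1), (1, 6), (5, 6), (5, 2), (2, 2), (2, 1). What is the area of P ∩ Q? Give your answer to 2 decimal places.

The intersection is the polygon with vertices (4,6), (5,6), (5,2), (4,2).
By the shoelace formula its area is 4.00.

4.00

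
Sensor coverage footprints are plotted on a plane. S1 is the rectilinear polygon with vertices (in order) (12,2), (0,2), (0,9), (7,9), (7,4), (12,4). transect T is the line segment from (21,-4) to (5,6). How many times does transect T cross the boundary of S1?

The segment meets the boundary at (7,4.75), (8.2,4), (11.4,2).

3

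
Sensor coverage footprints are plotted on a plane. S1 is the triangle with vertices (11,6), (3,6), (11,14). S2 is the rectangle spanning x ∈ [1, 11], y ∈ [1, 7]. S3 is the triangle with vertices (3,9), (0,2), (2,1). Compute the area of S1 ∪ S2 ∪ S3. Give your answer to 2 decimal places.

By inclusion–exclusion:
Individual areas: |S1| = 32, |S2| = 60, |S3| = 8.5.
|S1∩S2| = 7.5.
|S1∩S3| = 0.
|S2∩S3| = 6.4762.
|S1∩S2∩S3| = 0.
|S1 ∪ S2 ∪ S3| = 100.5 − 13.9762 + 0 = 86.52.

86.52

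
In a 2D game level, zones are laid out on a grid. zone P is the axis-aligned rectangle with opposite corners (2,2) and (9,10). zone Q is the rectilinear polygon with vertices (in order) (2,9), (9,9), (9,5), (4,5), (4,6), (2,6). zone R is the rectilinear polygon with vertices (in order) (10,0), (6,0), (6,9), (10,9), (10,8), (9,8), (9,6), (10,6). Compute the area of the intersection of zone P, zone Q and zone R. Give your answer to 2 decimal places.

12.00

The intersection is the polygon with vertices (6,5), (6,9), (9,9), (9,8), (9,6), (9,5).
By the shoelace formula its area is 12.00.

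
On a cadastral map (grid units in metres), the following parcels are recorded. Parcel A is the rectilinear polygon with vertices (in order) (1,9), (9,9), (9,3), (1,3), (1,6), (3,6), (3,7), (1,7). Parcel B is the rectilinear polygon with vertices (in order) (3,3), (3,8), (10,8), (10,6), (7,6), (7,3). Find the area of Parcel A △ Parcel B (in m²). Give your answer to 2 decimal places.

24.00

|Parcel A| = 46, |Parcel B| = 26, |Parcel A∩Parcel B| = 24.
|Parcel A △ Parcel B| = |Parcel A| + |Parcel B| − 2·|Parcel A∩Parcel B| = 46 + 26 − 48 = 24.00.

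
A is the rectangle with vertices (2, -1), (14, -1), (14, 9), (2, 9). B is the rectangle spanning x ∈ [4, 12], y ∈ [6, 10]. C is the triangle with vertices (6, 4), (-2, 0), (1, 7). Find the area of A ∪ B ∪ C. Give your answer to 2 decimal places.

By inclusion–exclusion:
Individual areas: |A| = 120, |B| = 32, |C| = 22.
|A∩B|: x∈[4,12], y∈[6,9] → 8·3 = 24.
|A∩C| = 8.8.
|B∩C| = 0.
|A∩B∩C| = 0.
|A ∪ B ∪ C| = 174 − 32.8 + 0 = 141.20.

141.20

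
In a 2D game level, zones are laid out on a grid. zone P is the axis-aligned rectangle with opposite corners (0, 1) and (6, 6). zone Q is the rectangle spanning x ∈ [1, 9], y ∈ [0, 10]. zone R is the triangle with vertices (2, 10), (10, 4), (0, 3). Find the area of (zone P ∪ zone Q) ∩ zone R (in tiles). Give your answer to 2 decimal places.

33.54

The region (zone P ∪ zone Q) ∩ zone R is the polygon with vertices (1,6), (1,6.5), (2,10), (9,4.75), (9,3.9), (0,3), (0.857,6).
By the shoelace formula its area is 33.54.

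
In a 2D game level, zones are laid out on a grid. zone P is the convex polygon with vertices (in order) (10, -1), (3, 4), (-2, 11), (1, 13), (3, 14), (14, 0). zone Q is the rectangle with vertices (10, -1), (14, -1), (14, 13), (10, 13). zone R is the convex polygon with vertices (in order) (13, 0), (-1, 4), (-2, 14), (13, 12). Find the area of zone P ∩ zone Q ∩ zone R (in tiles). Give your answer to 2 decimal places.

8.26

The intersection is the polygon with vertices (10,5.091), (13,1.273), (13,0), (10,0.857).
By the shoelace formula its area is 8.26.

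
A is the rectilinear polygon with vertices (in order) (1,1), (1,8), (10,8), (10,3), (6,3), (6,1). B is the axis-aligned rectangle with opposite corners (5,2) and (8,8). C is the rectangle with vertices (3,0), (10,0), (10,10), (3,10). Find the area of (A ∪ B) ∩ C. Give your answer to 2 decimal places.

43.00

|A ∪ B| = 57.
|(A ∪ B) ∩ C| = 43.00.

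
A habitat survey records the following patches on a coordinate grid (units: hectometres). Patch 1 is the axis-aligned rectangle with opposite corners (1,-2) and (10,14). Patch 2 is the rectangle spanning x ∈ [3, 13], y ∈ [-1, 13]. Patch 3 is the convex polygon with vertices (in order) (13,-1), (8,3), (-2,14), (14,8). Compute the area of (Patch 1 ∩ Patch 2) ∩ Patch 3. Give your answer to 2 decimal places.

The region (Patch 1 ∩ Patch 2) ∩ Patch 3 is the polygon with vertices (3,12.125), (10,9.5), (10,1.4), (8,3), (3,8.5).
By the shoelace formula its area is 42.54.

42.54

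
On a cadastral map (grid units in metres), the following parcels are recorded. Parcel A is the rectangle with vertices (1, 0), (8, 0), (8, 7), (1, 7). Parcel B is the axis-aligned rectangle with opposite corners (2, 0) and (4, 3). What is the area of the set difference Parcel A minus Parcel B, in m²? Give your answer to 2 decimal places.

43.00

|Parcel A∩Parcel B|: x∈[2,4], y∈[0,3] → 2·3 = 6.
|Parcel A| = 49.
|Parcel A ∖ Parcel B| = |Parcel A| − |Parcel A∩Parcel B| = 49 − 6 = 43.00.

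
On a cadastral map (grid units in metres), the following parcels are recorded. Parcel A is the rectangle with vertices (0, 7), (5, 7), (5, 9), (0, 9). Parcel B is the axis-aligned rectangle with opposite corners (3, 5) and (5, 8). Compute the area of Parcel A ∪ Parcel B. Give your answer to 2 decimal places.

14.00

By inclusion–exclusion:
Individual areas: |Parcel A| = 10, |Parcel B| = 6.
|Parcel A∩Parcel B|: x∈[3,5], y∈[7,8] → 2·1 = 2.
|Parcel A ∪ Parcel B| = 16 − 2 = 14.00.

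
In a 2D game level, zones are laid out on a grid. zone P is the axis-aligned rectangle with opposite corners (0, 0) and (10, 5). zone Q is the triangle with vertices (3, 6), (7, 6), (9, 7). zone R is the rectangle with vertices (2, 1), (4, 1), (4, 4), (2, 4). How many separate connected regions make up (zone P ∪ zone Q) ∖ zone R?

(zone P ∪ zone Q) ∖ zone R splits into 2 disjoint pieces (area 44, area 2).

2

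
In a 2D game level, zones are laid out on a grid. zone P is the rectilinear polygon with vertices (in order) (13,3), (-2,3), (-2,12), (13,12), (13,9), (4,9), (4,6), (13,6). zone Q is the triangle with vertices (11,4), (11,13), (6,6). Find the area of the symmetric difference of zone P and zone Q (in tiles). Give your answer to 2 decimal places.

|zone P| = 108, |zone Q| = 22.5, |zone P∩zone Q| = 10.3571.
|zone P △ zone Q| = |zone P| + |zone Q| − 2·|zone P∩zone Q| = 108 + 22.5 − 20.7143 = 109.79.

109.79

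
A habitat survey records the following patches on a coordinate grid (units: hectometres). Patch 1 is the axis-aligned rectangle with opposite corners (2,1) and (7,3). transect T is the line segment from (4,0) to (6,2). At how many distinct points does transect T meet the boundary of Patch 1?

The segment meets the boundary at (5,1).

1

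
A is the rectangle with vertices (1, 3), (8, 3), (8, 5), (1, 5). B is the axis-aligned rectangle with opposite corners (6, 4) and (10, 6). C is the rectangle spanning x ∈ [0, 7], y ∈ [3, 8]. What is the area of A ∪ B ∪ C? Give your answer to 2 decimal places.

42.00

By inclusion–exclusion:
Individual areas: |A| = 14, |B| = 8, |C| = 35.
|A∩B|: x∈[6,8], y∈[4,5] → 2·1 = 2.
|A∩C|: x∈[1,7], y∈[3,5] → 6·2 = 12.
|B∩C|: x∈[6,7], y∈[4,6] → 1·2 = 2.
|A∩B∩C| = 1.
|A ∪ B ∪ C| = 57 − 16 + 1 = 42.00.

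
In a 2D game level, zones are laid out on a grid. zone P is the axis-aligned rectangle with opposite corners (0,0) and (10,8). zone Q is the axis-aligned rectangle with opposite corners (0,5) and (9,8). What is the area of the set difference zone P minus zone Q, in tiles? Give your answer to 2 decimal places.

53.00

|zone P∩zone Q|: x∈[0,9], y∈[5,8] → 9·3 = 27.
|zone P| = 80.
|zone P ∖ zone Q| = |zone P| − |zone P∩zone Q| = 80 − 27 = 53.00.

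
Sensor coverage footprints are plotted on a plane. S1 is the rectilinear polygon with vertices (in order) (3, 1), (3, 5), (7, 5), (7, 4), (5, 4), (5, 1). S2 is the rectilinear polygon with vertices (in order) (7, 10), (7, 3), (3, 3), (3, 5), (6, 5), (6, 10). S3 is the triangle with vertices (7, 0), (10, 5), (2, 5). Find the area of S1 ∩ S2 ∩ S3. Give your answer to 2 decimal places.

5.50

The intersection is the polygon with vertices (6,5), (7,5), (7,4), (5,4), (5,3), (4,3), (3,4), (3,5).
By the shoelace formula its area is 5.50.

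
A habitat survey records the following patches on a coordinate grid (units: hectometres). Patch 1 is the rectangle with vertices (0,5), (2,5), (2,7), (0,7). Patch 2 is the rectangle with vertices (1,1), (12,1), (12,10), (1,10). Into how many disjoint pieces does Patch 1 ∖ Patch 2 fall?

1

Patch 1 ∖ Patch 2 is a single connected region.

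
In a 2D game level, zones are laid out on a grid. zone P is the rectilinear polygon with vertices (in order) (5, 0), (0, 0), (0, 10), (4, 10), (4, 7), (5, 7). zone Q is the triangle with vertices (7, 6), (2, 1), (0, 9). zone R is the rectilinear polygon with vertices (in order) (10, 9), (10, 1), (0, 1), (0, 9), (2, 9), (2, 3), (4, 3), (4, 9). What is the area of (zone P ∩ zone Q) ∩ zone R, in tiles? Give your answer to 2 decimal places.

|zone P ∩ zone Q| = 22.0476.
|(zone P ∩ zone Q) ∩ zone R| = 12.62.

12.62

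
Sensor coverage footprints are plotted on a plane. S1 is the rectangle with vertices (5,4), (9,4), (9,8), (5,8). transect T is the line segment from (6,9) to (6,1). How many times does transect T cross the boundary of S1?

2

The segment meets the boundary at (6,4), (6,8).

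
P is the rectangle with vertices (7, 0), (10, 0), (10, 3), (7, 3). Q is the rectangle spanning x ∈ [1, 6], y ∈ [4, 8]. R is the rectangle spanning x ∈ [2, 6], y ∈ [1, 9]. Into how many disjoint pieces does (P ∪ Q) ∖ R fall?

2

(P ∪ Q) ∖ R splits into 2 disjoint pieces (area 9, area 4).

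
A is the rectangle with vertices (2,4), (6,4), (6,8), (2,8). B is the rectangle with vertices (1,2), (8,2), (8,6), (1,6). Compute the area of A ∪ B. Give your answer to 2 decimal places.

36.00

By inclusion–exclusion:
Individual areas: |A| = 16, |B| = 28.
|A∩B|: x∈[2,6], y∈[4,6] → 4·2 = 8.
|A ∪ B| = 44 − 8 = 36.00.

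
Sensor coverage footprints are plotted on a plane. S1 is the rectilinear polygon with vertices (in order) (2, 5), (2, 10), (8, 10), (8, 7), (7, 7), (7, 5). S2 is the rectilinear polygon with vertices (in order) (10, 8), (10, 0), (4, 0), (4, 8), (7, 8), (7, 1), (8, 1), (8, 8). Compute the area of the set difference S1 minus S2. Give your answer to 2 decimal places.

|S1| = 28, |S1∩S2| = 9.
|S1 ∖ S2| = |S1| − |S1∩S2| = 28 − 9 = 19.00.

19.00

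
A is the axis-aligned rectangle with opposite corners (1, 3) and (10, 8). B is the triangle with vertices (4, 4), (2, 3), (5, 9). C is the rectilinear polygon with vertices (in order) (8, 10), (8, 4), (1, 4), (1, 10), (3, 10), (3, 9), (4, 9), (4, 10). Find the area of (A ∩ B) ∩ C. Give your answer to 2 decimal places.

The region (A ∩ B) ∩ C is the polygon with vertices (4,4), (2.5,4), (4.5,8), (4.8,8).
By the shoelace formula its area is 3.60.

3.60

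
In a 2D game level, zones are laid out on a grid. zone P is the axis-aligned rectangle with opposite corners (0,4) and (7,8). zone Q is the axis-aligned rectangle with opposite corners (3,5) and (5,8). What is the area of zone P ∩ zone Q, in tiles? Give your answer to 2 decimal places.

|zone P∩zone Q|: x∈[3,5], y∈[5,8] → 2·3 = 6.

6.00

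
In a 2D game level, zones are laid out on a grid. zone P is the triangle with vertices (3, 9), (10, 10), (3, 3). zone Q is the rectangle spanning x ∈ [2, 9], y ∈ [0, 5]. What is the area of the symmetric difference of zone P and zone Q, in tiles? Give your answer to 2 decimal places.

52.00

|zone P| = 21, |zone Q| = 35, |zone P∩zone Q| = 2.
|zone P △ zone Q| = |zone P| + |zone Q| − 2·|zone P∩zone Q| = 21 + 35 − 4 = 52.00.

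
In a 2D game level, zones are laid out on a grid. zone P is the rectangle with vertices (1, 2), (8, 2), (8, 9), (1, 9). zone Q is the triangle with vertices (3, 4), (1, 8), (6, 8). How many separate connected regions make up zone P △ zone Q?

zone P △ zone Q is a single connected region.

1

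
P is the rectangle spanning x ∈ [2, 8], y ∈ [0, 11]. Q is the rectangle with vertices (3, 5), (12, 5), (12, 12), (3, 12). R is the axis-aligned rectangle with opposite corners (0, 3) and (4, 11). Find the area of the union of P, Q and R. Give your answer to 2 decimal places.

By inclusion–exclusion:
Individual areas: |P| = 66, |Q| = 63, |R| = 32.
|P∩Q|: x∈[3,8], y∈[5,11] → 5·6 = 30.
|P∩R|: x∈[2,4], y∈[3,11] → 2·8 = 16.
|Q∩R|: x∈[3,4], y∈[5,11] → 1·6 = 6.
|P∩Q∩R| = 6.
|P ∪ Q ∪ R| = 161 − 52 + 6 = 115.00.

115.00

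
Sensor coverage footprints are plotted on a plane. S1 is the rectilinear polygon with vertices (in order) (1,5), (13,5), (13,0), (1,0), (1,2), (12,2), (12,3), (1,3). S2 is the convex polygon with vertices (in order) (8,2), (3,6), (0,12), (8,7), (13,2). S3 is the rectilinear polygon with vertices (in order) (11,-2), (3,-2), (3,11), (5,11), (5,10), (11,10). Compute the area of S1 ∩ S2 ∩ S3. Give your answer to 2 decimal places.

10.50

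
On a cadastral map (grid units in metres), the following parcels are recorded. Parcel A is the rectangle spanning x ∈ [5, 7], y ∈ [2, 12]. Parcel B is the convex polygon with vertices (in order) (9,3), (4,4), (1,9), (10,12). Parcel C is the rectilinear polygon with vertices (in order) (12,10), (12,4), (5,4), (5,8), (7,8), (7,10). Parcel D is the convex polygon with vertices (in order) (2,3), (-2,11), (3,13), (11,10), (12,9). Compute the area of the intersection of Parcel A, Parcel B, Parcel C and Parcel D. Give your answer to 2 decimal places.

5.20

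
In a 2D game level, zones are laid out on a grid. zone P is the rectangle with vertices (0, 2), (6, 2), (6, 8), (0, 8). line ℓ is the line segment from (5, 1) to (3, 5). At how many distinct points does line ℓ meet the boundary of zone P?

1

The segment meets the boundary at (4.5,2).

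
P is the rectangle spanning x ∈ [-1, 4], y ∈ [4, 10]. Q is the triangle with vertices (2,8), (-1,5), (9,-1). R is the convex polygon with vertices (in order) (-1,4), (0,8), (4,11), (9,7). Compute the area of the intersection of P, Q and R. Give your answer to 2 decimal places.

8.57

The intersection is the polygon with vertices (-0.783,4.87), (-0.667,5.333), (2,8), (3.955,5.487), (0.111,4.333).
By the shoelace formula its area is 8.57.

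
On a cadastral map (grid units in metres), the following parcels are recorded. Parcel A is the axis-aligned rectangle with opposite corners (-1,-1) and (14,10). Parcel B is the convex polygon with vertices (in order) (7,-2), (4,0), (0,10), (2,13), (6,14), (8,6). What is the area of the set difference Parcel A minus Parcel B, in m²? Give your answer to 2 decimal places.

106.81

|Parcel A| = 165, |Parcel A∩Parcel B| = 58.1875.
|Parcel A ∖ Parcel B| = |Parcel A| − |Parcel A∩Parcel B| = 165 − 58.1875 = 106.81.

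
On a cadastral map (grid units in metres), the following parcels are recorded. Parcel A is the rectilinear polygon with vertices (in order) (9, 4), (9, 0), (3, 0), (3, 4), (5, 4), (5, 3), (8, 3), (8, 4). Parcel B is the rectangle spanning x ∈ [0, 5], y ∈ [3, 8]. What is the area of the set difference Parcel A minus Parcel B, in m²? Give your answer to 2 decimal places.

19.00

|Parcel A| = 21, |Parcel A∩Parcel B| = 2.
|Parcel A ∖ Parcel B| = |Parcel A| − |Parcel A∩Parcel B| = 21 − 2 = 19.00.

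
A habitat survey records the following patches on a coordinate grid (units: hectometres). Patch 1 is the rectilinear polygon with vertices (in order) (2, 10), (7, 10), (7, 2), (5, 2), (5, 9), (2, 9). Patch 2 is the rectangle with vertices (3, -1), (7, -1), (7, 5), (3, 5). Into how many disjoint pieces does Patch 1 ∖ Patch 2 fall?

1

Patch 1 ∖ Patch 2 is a single connected region.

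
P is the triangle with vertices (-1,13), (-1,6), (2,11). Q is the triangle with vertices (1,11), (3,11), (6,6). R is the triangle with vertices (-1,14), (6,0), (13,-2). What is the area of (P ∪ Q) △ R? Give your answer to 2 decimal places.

|P ∪ Q| = 15.1875.
|(P ∪ Q) ∩ R| = 3.2852.
|(P ∪ Q) △ R| = 15.1875 + 42 − 6.5705 = 50.62.

50.62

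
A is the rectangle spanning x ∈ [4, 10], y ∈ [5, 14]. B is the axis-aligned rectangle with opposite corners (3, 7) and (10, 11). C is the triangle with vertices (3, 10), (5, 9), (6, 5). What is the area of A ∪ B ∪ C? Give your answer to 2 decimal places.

By inclusion–exclusion:
Individual areas: |A| = 54, |B| = 28, |C| = 3.5.
|A∩B|: x∈[4,10], y∈[7,11] → 6·4 = 24.
|A∩C| = 2.9167.
|B∩C| = 2.8.
|A∩B∩C| = 2.2167.
|A ∪ B ∪ C| = 85.5 − 29.7167 + 2.2167 = 58.00.

58.00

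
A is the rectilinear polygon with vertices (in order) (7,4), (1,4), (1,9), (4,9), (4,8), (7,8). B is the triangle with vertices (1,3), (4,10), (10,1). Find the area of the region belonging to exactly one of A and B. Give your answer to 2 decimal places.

|A| = 27, |B| = 34.5, |A∩B| = 17.4167.
|A △ B| = |A| + |B| − 2·|A∩B| = 27 + 34.5 − 34.8333 = 26.67.

26.67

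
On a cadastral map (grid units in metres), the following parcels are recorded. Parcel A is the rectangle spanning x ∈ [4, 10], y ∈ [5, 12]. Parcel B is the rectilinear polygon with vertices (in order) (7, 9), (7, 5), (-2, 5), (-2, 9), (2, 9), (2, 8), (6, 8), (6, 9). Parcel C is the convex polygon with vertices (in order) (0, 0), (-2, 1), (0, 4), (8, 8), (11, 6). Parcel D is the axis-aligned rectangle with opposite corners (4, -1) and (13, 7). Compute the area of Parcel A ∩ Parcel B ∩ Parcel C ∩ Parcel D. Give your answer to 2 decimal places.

The intersection is the polygon with vertices (4,5), (4,6), (6,7), (7,7), (7,5).
By the shoelace formula its area is 5.00.

5.00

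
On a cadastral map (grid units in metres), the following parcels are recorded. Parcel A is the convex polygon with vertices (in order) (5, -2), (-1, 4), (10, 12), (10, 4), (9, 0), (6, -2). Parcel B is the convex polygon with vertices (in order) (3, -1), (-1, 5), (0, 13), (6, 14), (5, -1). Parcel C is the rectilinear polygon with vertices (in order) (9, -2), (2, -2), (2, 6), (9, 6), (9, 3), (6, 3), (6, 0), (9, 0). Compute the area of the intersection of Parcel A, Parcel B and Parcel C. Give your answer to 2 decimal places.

20.63

The intersection is the polygon with vertices (5,-1), (4,-1), (2,1), (2,6), (5.467,6).
By the shoelace formula its area is 20.63.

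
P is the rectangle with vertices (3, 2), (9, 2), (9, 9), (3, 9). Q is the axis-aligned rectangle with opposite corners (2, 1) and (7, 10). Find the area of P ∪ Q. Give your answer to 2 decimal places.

By inclusion–exclusion:
Individual areas: |P| = 42, |Q| = 45.
|P∩Q|: x∈[3,7], y∈[2,9] → 4·7 = 28.
|P ∪ Q| = 87 − 28 = 59.00.

59.00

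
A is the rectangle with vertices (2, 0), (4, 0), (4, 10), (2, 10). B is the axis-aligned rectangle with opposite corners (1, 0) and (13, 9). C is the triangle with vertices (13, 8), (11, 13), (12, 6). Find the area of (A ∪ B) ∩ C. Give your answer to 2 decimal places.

The region (A ∪ B) ∩ C is the polygon with vertices (12.6,9), (13,8), (12,6), (11.571,9).
By the shoelace formula its area is 2.44.

2.44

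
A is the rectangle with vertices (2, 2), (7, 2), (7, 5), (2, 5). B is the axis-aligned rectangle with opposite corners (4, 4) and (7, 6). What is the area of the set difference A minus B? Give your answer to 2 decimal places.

|A∩B|: x∈[4,7], y∈[4,5] → 3·1 = 3.
|A| = 15.
|A ∖ B| = |A| − |A∩B| = 15 − 3 = 12.00.

12.00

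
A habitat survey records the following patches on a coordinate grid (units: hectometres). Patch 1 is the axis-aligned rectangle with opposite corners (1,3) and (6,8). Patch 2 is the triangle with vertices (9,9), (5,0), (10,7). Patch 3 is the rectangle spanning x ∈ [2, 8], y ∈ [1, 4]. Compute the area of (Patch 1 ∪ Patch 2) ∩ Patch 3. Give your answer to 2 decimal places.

|Patch 1 ∪ Patch 2| = 33.5.
|(Patch 1 ∪ Patch 2) ∩ Patch 3| = 6.02.

6.02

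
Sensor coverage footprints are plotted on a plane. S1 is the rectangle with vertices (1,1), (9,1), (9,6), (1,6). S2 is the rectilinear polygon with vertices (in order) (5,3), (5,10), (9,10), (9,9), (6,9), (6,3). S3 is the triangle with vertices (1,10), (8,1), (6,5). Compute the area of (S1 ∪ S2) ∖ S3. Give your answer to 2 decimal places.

|S1 ∪ S2| = 47.
|(S1 ∪ S2) ∩ S3| = 3.2222.
|(S1 ∪ S2) ∖ S3| = 47 − 3.2222 = 43.78.

43.78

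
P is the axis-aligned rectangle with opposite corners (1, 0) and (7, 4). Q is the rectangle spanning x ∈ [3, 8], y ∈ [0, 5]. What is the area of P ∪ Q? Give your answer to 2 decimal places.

33.00

By inclusion–exclusion:
Individual areas: |P| = 24, |Q| = 25.
|P∩Q|: x∈[3,7], y∈[0,4] → 4·4 = 16.
|P ∪ Q| = 49 − 16 = 33.00.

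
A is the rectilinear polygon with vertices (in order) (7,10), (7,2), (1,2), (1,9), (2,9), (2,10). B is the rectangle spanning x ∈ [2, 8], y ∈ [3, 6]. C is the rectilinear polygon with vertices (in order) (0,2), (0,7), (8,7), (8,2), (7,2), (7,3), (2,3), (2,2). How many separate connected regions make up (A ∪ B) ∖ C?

2

(A ∪ B) ∖ C splits into 2 disjoint pieces (area 5, area 17).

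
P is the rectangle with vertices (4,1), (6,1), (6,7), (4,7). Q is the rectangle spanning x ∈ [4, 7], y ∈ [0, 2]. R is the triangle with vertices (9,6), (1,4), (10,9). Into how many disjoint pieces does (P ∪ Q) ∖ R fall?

(P ∪ Q) ∖ R splits into 2 disjoint pieces (area 1.5556, area 12).

2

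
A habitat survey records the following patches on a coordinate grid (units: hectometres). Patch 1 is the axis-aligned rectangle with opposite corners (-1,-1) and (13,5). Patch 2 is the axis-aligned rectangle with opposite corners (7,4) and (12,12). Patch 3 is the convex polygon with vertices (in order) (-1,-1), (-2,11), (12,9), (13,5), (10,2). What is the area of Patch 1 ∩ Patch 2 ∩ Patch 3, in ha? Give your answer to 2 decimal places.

The intersection is the polygon with vertices (12,4), (7,4), (7,5), (12,5).
By the shoelace formula its area is 5.00.

5.00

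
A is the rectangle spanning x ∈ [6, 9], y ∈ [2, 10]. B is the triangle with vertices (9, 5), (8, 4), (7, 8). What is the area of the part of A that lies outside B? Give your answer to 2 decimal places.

|A| = 24, |A∩B| = 2.5.
|A ∖ B| = |A| − |A∩B| = 24 − 2.5 = 21.50.

21.50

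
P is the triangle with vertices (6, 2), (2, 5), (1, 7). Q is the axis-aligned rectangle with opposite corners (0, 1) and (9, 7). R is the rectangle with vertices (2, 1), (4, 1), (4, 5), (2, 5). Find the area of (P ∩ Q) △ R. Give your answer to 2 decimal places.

8.50

|P ∩ Q| = 2.5.
|(P ∩ Q) ∩ R| = 1.
|(P ∩ Q) △ R| = 2.5 + 8 − 2 = 8.50.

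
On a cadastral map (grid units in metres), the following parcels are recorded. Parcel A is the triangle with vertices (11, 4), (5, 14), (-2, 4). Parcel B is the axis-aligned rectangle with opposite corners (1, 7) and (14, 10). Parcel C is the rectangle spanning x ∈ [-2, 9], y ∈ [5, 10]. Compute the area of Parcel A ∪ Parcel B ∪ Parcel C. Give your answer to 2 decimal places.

94.35

By inclusion–exclusion:
Individual areas: |Parcel A| = 65, |Parcel B| = 39, |Parcel C| = 55.
|Parcel A∩Parcel B| = 20.8714.
|Parcel A∩Parcel C| = 40.6167.
|Parcel B∩Parcel C|: x∈[1,9], y∈[7,10] → 8·3 = 24.
|Parcel A∩Parcel B∩Parcel C| = 20.8381.
|Parcel A ∪ Parcel B ∪ Parcel C| = 159 − 85.4881 + 20.8381 = 94.35.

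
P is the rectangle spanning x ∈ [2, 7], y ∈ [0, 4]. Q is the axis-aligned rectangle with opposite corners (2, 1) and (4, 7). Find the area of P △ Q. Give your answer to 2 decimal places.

20.00

|P∩Q|: x∈[2,4], y∈[1,4] → 2·3 = 6.
|P △ Q| = |P| + |Q| − 2·|P∩Q| = 20 + 12 − 12 = 20.00.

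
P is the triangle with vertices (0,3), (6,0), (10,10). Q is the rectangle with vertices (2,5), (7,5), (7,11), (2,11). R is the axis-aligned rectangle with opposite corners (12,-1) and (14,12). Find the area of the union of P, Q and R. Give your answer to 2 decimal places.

85.99

By inclusion–exclusion:
Individual areas: |P| = 36, |Q| = 30, |R| = 26.
|P∩Q| = 6.0071.
|P∩R| = 0.
|Q∩R| = 0 (no overlap).
|P∩Q∩R| = 0.
|P ∪ Q ∪ R| = 92 − 6.0071 + 0 = 85.99.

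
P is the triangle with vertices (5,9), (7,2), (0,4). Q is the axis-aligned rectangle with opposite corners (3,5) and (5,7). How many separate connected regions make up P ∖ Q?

1

P ∖ Q is a single connected region.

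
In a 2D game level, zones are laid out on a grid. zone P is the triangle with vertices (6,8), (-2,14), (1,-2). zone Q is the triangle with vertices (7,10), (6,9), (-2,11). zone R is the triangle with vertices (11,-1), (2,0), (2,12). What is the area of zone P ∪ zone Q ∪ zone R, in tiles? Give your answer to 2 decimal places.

By inclusion–exclusion:
Individual areas: |zone P| = 55, |zone Q| = 5, |zone R| = 54.
|zone P∩zone Q| = 1.933.
|zone P∩zone R| = 20.1832.
|zone Q∩zone R| = 0.892.
|zone P∩zone Q∩zone R| = 0.7998.
|zone P ∪ zone Q ∪ zone R| = 114 − 23.0082 + 0.7998 = 91.79.

91.79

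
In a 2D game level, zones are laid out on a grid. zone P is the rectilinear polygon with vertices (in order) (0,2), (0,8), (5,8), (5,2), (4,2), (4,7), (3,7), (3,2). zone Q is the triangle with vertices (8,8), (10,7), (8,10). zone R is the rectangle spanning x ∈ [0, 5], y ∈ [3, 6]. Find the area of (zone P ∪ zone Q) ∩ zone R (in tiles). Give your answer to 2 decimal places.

|zone P ∪ zone Q| = 27.
|(zone P ∪ zone Q) ∩ zone R| = 12.00.

12.00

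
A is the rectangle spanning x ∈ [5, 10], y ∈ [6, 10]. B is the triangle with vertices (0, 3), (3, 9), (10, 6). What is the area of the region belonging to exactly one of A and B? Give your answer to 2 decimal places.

34.79

|A| = 20, |B| = 25.5, |A∩B| = 5.3571.
|A △ B| = |A| + |B| − 2·|A∩B| = 20 + 25.5 − 10.7143 = 34.79.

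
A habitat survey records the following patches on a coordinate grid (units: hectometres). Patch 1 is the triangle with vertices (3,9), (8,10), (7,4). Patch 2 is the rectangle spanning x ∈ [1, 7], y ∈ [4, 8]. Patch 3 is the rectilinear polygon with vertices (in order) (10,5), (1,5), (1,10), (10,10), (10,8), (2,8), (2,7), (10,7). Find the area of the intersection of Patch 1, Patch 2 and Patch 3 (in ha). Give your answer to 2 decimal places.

3.20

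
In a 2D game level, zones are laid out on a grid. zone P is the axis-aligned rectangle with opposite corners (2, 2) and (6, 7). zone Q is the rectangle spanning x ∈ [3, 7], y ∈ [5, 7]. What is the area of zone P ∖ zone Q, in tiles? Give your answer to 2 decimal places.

|zone P∩zone Q|: x∈[3,6], y∈[5,7] → 3·2 = 6.
|zone P| = 20.
|zone P ∖ zone Q| = |zone P| − |zone P∩zone Q| = 20 − 6 = 14.00.

14.00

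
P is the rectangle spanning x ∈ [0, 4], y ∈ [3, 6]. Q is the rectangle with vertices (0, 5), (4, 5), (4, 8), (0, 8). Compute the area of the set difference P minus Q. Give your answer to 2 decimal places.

8.00

|P∩Q|: x∈[0,4], y∈[5,6] → 4·1 = 4.
|P| = 12.
|P ∖ Q| = |P| − |P∩Q| = 12 − 4 = 8.00.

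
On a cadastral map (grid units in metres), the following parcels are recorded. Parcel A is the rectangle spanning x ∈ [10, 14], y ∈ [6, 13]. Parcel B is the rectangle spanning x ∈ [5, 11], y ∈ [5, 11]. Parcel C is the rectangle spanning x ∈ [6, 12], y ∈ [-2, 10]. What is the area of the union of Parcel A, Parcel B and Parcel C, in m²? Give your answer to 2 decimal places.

By inclusion–exclusion:
Individual areas: |Parcel A| = 28, |Parcel B| = 36, |Parcel C| = 72.
|Parcel A∩Parcel B|: x∈[10,11], y∈[6,11] → 1·5 = 5.
|Parcel A∩Parcel C|: x∈[10,12], y∈[6,10] → 2·4 = 8.
|Parcel B∩Parcel C|: x∈[6,11], y∈[5,10] → 5·5 = 25.
|Parcel A∩Parcel B∩Parcel C| = 4.
|Parcel A ∪ Parcel B ∪ Parcel C| = 136 − 38 + 4 = 102.00.

102.00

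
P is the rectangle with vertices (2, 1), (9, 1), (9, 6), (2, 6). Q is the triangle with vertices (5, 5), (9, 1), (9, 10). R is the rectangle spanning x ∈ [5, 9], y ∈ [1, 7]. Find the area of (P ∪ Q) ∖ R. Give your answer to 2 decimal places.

|P ∪ Q| = 41.4.
|(P ∪ Q) ∩ R| = 22.8.
|(P ∪ Q) ∖ R| = 41.4 − 22.8 = 18.60.

18.60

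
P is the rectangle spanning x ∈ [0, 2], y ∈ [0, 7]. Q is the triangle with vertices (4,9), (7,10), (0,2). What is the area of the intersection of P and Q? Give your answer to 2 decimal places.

1.21

The intersection is the polygon with vertices (2,4.286), (0,2), (2,5.5).
By the shoelace formula its area is 1.21.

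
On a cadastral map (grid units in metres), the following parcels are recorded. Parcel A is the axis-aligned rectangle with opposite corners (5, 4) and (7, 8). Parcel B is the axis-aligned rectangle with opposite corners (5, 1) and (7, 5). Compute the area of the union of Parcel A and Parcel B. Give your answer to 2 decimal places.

14.00

By inclusion–exclusion:
Individual areas: |Parcel A| = 8, |Parcel B| = 8.
|Parcel A∩Parcel B|: x∈[5,7], y∈[4,5] → 2·1 = 2.
|Parcel A ∪ Parcel B| = 16 − 2 = 14.00.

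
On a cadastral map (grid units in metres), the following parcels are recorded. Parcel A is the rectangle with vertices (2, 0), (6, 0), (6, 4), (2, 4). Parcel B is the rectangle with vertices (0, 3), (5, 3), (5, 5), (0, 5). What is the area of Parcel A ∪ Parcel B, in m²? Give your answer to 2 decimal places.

23.00

By inclusion–exclusion:
Individual areas: |Parcel A| = 16, |Parcel B| = 10.
|Parcel A∩Parcel B|: x∈[2,5], y∈[3,4] → 3·1 = 3.
|Parcel A ∪ Parcel B| = 26 − 3 = 23.00.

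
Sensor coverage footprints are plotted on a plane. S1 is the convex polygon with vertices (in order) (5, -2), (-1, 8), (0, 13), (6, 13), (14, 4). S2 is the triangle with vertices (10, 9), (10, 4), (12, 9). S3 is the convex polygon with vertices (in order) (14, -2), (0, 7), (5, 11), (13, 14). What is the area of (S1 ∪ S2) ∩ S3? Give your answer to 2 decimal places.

76.64

|S1 ∪ S2| = 131.7069.
|(S1 ∪ S2) ∩ S3| = 76.64.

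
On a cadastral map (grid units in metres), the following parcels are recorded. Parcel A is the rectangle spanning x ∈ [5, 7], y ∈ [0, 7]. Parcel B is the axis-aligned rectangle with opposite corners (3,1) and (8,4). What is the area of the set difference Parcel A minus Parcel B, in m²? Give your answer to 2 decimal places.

|Parcel A∩Parcel B|: x∈[5,7], y∈[1,4] → 2·3 = 6.
|Parcel A| = 14.
|Parcel A ∖ Parcel B| = |Parcel A| − |Parcel A∩Parcel B| = 14 − 6 = 8.00.

8.00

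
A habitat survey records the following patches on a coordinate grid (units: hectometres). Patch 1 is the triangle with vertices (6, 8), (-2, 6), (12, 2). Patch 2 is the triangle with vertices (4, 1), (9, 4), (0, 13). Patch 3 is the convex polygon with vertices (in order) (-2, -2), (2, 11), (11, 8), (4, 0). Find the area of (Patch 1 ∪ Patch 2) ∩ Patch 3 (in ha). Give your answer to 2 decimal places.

|Patch 1 ∪ Patch 2| = 48.4832.
|(Patch 1 ∪ Patch 2) ∩ Patch 3| = 37.61.

37.61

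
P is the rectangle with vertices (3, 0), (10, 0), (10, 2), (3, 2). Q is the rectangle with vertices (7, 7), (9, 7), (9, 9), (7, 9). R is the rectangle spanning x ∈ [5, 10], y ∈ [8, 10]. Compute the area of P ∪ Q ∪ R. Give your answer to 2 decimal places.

By inclusion–exclusion:
Individual areas: |P| = 14, |Q| = 4, |R| = 10.
|P∩Q| = 0 (no overlap).
|P∩R| = 0 (no overlap).
|Q∩R|: x∈[7,9], y∈[8,9] → 2·1 = 2.
|P∩Q∩R| = 0.
|P ∪ Q ∪ R| = 28 − 2 + 0 = 26.00.

26.00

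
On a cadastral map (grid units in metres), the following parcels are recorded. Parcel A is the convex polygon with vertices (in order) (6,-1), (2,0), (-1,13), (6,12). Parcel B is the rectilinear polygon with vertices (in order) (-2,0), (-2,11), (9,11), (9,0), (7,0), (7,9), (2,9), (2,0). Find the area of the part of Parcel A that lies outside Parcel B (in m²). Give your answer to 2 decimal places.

|Parcel A| = 70, |Parcel A∩Parcel B| = 21.9615.
|Parcel A ∖ Parcel B| = |Parcel A| − |Parcel A∩Parcel B| = 70 − 21.9615 = 48.04.

48.04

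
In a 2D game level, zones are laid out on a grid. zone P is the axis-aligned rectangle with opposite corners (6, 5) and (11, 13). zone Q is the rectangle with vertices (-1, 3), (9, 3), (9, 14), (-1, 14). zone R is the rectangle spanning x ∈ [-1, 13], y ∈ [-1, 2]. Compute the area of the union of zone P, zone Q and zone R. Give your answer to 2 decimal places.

By inclusion–exclusion:
Individual areas: |zone P| = 40, |zone Q| = 110, |zone R| = 42.
|zone P∩zone Q|: x∈[6,9], y∈[5,13] → 3·8 = 24.
|zone P∩zone R| = 0 (no overlap).
|zone Q∩zone R| = 0 (no overlap).
|zone P∩zone Q∩zone R| = 0.
|zone P ∪ zone Q ∪ zone R| = 192 − 24 + 0 = 168.00.

168.00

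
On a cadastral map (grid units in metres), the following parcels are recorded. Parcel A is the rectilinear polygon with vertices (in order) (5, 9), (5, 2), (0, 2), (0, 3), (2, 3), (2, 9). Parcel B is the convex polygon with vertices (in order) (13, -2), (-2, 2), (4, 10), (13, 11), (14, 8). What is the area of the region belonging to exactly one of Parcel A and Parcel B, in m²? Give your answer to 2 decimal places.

|Parcel A| = 23, |Parcel B| = 137, |Parcel A∩Parcel B| = 21.9583.
|Parcel A △ Parcel B| = |Parcel A| + |Parcel B| − 2·|Parcel A∩Parcel B| = 23 + 137 − 43.9167 = 116.08.

116.08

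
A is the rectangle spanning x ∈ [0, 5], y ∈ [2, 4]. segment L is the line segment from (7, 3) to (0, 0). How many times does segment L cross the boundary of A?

2

The segment meets the boundary at (4.667,2), (5,2.143).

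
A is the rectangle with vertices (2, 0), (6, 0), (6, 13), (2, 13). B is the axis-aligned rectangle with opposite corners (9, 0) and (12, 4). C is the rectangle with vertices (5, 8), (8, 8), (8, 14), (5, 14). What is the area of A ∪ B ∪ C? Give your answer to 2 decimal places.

77.00

By inclusion–exclusion:
Individual areas: |A| = 52, |B| = 12, |C| = 18.
|A∩B| = 0 (no overlap).
|A∩C|: x∈[5,6], y∈[8,13] → 1·5 = 5.
|B∩C| = 0 (no overlap).
|A∩B∩C| = 0.
|A ∪ B ∪ C| = 82 − 5 + 0 = 77.00.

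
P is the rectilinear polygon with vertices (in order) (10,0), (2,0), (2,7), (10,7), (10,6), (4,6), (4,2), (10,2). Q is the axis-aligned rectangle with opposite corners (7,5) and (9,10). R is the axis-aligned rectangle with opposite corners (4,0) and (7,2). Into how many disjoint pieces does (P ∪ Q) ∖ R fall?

(P ∪ Q) ∖ R splits into 2 disjoint pieces (area 28, area 6).

2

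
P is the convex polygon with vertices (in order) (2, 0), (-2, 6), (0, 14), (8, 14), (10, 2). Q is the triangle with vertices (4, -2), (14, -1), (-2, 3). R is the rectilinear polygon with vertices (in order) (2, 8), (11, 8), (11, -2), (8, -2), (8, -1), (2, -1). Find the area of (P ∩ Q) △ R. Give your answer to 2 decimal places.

|P ∩ Q| = 5.6.
|(P ∩ Q) ∩ R| = 4.
|(P ∩ Q) △ R| = 5.6 + 84 − 8 = 81.60.

81.60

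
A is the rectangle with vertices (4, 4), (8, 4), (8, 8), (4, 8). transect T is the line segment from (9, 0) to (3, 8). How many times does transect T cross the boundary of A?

2

The segment meets the boundary at (4,6.667), (6,4).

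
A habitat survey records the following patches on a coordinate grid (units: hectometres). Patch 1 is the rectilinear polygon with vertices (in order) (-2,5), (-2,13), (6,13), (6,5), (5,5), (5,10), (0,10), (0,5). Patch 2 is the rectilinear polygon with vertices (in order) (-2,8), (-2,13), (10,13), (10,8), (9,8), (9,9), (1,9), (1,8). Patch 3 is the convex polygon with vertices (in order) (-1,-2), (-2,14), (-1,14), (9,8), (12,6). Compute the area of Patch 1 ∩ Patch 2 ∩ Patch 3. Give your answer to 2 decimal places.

19.37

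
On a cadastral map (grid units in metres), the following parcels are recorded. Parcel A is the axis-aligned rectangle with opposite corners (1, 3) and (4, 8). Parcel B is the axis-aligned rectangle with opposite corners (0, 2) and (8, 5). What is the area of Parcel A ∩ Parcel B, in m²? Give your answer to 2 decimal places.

6.00

|Parcel A∩Parcel B|: x∈[1,4], y∈[3,5] → 3·2 = 6.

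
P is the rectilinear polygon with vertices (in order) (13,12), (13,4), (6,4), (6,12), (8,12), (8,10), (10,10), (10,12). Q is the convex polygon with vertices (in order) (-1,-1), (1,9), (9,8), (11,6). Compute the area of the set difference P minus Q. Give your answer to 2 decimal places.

|P| = 52, |P∩Q| = 15.1339.
|P ∖ Q| = |P| − |P∩Q| = 52 − 15.1339 = 36.87.

36.87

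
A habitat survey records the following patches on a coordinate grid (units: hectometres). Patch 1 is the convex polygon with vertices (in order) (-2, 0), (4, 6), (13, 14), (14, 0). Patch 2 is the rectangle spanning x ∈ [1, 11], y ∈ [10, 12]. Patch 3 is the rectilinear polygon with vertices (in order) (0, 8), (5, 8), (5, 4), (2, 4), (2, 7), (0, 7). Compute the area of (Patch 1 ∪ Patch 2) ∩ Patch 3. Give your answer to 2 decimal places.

4.44

The region (Patch 1 ∪ Patch 2) ∩ Patch 3 is the polygon with vertices (5,6.889), (5,4), (2,4), (4,6).
By the shoelace formula its area is 4.44.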